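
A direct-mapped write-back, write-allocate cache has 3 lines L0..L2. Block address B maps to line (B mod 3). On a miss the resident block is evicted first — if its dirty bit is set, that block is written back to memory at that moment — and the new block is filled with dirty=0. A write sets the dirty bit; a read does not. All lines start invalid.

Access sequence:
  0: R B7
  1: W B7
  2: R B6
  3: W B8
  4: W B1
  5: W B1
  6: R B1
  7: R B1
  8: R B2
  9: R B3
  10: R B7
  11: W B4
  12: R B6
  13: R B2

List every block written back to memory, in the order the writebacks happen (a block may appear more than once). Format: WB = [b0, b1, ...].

0: R B7 -> L1 miss  d=-]
1: W B7 -> L1 hit  d=D]
2: R B6 -> L0 miss  d=-]
3: W B8 -> L2 miss  d=D]
4: W B1 -> L1 miss wb->B7  d=D]
5: W B1 -> L1 hit  d=D]
6: R B1 -> L1 hit  d=D]
7: R B1 -> L1 hit  d=D]
8: R B2 -> L2 miss wb->B8  d=-]
9: R B3 -> L0 miss  d=-]
10: R B7 -> L1 miss wb->B1  d=-]
11: W B4 -> L1 miss  d=D]
12: R B6 -> L0 miss  d=-]
13: R B2 -> L2 hit  d=-]

WB = [7, 8, 1]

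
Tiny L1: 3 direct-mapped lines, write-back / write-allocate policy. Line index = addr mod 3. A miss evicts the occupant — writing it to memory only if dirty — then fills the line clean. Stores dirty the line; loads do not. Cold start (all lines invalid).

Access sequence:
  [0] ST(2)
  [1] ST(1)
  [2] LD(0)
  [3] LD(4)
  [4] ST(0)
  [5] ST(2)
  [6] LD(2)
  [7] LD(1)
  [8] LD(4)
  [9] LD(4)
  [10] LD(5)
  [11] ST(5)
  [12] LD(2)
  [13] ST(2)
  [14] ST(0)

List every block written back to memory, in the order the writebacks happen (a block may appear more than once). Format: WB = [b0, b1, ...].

0: W B2 -> L2 miss  d=D]
1: W B1 -> L1 miss  d=D]
2: R B0 -> L0 miss  d=-]
3: R B4 -> L1 miss wb->B1  d=-]
4: W B0 -> L0 hit  d=D]
5: W B2 -> L2 hit  d=D]
6: R B2 -> L2 hit  d=D]
7: R B1 -> L1 miss  d=-]
8: R B4 -> L1 miss  d=-]
9: R B4 -> L1 hit  d=-]
10: R B5 -> L2 miss wb->B2  d=-]
11: W B5 -> L2 hit  d=D]
12: R B2 -> L2 miss wb->B5  d=-]
13: W B2 -> L2 hit  d=D]
14: W B0 -> L0 hit  d=D]

WB = [1, 2, 5]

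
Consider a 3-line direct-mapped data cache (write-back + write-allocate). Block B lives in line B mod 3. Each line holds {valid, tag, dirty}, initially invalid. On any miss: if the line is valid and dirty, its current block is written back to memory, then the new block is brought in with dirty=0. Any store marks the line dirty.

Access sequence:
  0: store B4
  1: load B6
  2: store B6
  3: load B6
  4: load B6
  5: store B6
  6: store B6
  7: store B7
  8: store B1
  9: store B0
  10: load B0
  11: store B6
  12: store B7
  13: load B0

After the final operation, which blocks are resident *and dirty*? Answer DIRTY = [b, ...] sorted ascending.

DIRTY = [7]

0: W B4 → L1 miss [D]
1: R B6 → L0 miss [-]
2: W B6 → L0 hit [D]
3: R B6 → L0 hit [D]
4: R B6 → L0 hit [D]
5: W B6 → L0 hit [D]
6: W B6 → L0 hit [D]
7: W B7 → L1 miss wb→B4 [D]
8: W B1 → L1 miss wb→B7 [D]
9: W B0 → L0 miss wb→B6 [D]
10: R B0 → L0 hit [D]
11: W B6 → L0 miss wb→B0 [D]
12: W B7 → L1 miss wb→B1 [D]
13: R B0 → L0 miss wb→B6 [-]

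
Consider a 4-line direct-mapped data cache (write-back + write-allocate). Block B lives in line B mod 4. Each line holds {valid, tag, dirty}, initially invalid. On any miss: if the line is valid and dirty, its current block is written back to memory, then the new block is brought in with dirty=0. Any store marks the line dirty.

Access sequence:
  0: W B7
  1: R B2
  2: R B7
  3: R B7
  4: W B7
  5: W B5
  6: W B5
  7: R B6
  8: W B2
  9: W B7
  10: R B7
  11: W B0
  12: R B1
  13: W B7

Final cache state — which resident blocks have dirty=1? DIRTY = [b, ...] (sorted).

  0 | W B7 → L3 miss [D]
  1 | R B2 → L2 miss [-]
  2 | R B7 → L3 hit [D]
  3 | R B7 → L3 hit [D]
  4 | W B7 → L3 hit [D]
  5 | W B5 → L1 miss [D]
  6 | W B5 → L1 hit [D]
  7 | R B6 → L2 miss [-]
  8 | W B2 → L2 miss [D]
  9 | W B7 → L3 hit [D]
  10 | R B7 → L3 hit [D]
  11 | W B0 → L0 miss [D]
  12 | R B1 → L1 miss wb→B5 [-]
  13 | W B7 → L3 hit [D]

DIRTY = [0, 2, 7]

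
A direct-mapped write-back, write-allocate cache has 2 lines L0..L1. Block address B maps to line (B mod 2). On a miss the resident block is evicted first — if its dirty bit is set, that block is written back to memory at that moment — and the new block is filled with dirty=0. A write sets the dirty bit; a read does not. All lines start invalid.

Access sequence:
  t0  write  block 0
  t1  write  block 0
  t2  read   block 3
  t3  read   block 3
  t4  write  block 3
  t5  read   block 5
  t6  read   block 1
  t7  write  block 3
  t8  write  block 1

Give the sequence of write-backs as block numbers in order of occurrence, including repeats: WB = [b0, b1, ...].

WB = [3, 3]

0: W B0 → L0 miss [D]
1: W B0 → L0 hit [D]
2: R B3 → L1 miss [-]
3: R B3 → L1 hit [-]
4: W B3 → L1 hit [D]
5: R B5 → L1 miss wb→B3 [-]
6: R B1 → L1 miss [-]
7: W B3 → L1 miss [D]
8: W B1 → L1 miss wb→B3 [D]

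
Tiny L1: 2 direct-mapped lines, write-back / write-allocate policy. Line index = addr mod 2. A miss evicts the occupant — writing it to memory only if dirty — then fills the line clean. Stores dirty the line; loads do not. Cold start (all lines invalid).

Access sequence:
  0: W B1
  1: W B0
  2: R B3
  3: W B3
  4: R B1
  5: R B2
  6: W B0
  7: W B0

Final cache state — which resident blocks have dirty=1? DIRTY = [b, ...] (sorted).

DIRTY = [0]

  0 | W B1 → L1 miss [D]
  1 | W B0 → L0 miss [D]
  2 | R B3 → L1 miss wb→B1 [-]
  3 | W B3 → L1 hit [D]
  4 | R B1 → L1 miss wb→B3 [-]
  5 | R B2 → L0 miss wb→B0 [-]
  6 | W B0 → L0 miss [D]
  7 | W B0 → L0 hit [D]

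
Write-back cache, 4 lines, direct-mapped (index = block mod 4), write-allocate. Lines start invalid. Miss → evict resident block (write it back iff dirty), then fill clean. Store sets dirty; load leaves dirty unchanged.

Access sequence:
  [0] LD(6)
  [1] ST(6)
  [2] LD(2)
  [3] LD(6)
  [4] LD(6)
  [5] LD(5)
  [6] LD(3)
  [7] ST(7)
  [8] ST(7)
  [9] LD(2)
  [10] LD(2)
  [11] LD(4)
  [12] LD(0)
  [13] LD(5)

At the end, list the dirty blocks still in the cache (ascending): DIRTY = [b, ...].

  0 | R B6 → L2 miss [-]
  1 | W B6 → L2 hit [D]
  2 | R B2 → L2 miss wb→B6 [-]
  3 | R B6 → L2 miss [-]
  4 | R B6 → L2 hit [-]
  5 | R B5 → L1 miss [-]
  6 | R B3 → L3 miss [-]
  7 | W B7 → L3 miss [D]
  8 | W B7 → L3 hit [D]
  9 | R B2 → L2 miss [-]
  10 | R B2 → L2 hit [-]
  11 | R B4 → L0 miss [-]
  12 | R B0 → L0 miss [-]
  13 | R B5 → L1 hit [-]

DIRTY = [7]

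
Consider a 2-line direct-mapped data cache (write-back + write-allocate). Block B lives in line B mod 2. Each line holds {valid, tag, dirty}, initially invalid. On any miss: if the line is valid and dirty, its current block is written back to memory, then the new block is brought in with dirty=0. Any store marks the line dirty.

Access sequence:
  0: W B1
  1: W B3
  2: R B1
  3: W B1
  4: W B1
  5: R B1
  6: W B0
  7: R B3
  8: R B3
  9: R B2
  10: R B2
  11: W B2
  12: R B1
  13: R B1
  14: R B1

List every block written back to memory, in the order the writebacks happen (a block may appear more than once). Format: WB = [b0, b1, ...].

0: W B1 → L1 miss [D]
1: W B3 → L1 miss wb→B1 [D]
2: R B1 → L1 miss wb→B3 [-]
3: W B1 → L1 hit [D]
4: W B1 → L1 hit [D]
5: R B1 → L1 hit [D]
6: W B0 → L0 miss [D]
7: R B3 → L1 miss wb→B1 [-]
8: R B3 → L1 hit [-]
9: R B2 → L0 miss wb→B0 [-]
10: R B2 → L0 hit [-]
11: W B2 → L0 hit [D]
12: R B1 → L1 miss [-]
13: R B1 → L1 hit [-]
14: R B1 → L1 hit [-]

WB = [1, 3, 1, 0]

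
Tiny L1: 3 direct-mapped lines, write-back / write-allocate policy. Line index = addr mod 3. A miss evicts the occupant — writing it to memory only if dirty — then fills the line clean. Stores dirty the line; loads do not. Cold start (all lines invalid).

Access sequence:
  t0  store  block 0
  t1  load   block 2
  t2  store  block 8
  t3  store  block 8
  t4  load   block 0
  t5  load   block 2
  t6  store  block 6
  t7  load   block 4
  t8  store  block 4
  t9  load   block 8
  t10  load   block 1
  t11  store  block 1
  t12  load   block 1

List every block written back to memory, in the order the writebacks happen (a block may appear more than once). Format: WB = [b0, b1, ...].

WB = [8, 0, 4]

0: W B0 -> L0 miss  d=D]
1: R B2 -> L2 miss  d=-]
2: W B8 -> L2 miss  d=D]
3: W B8 -> L2 hit  d=D]
4: R B0 -> L0 hit  d=D]
5: R B2 -> L2 miss wb->B8  d=-]
6: W B6 -> L0 miss wb->B0  d=D]
7: R B4 -> L1 miss  d=-]
8: W B4 -> L1 hit  d=D]
9: R B8 -> L2 miss  d=-]
10: R B1 -> L1 miss wb->B4  d=-]
11: W B1 -> L1 hit  d=D]
12: R B1 -> L1 hit  d=D]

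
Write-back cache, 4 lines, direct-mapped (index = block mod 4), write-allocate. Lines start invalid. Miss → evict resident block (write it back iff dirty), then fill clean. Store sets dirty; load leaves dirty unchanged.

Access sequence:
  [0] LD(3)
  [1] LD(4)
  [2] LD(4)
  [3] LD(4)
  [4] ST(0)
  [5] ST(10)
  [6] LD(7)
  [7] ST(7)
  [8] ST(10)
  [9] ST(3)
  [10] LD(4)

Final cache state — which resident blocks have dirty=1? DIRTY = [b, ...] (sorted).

0: R B3 -> L3 miss  d=-]
1: R B4 -> L0 miss  d=-]
2: R B4 -> L0 hit  d=-]
3: R B4 -> L0 hit  d=-]
4: W B0 -> L0 miss  d=D]
5: W B10 -> L2 miss  d=D]
6: R B7 -> L3 miss  d=-]
7: W B7 -> L3 hit  d=D]
8: W B10 -> L2 hit  d=D]
9: W B3 -> L3 miss wb->B7  d=D]
10: R B4 -> L0 miss wb->B0  d=-]

DIRTY = [3, 10]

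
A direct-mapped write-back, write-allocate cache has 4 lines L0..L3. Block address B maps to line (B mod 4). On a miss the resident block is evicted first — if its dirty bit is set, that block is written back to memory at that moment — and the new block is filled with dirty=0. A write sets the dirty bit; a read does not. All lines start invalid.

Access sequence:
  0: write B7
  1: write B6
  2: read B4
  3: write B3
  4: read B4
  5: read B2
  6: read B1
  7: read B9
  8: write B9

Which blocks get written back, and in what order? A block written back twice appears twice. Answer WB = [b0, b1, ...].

0: W B7 → L3 miss [D]
1: W B6 → L2 miss [D]
2: R B4 → L0 miss [-]
3: W B3 → L3 miss wb→B7 [D]
4: R B4 → L0 hit [-]
5: R B2 → L2 miss wb→B6 [-]
6: R B1 → L1 miss [-]
7: R B9 → L1 miss [-]
8: W B9 → L1 hit [D]

WB = [7, 6]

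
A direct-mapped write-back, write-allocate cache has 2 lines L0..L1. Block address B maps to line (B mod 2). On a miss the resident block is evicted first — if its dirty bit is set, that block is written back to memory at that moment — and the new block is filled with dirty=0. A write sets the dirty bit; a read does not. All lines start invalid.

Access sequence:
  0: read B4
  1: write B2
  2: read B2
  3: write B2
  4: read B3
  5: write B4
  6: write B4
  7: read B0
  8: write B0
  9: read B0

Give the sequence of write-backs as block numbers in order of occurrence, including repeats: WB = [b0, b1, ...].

WB = [2, 4]

0: R B4 → L0 miss [-]
1: W B2 → L0 miss [D]
2: R B2 → L0 hit [D]
3: W B2 → L0 hit [D]
4: R B3 → L1 miss [-]
5: W B4 → L0 miss wb→B2 [D]
6: W B4 → L0 hit [D]
7: R B0 → L0 miss wb→B4 [-]
8: W B0 → L0 hit [D]
9: R B0 → L0 hit [D]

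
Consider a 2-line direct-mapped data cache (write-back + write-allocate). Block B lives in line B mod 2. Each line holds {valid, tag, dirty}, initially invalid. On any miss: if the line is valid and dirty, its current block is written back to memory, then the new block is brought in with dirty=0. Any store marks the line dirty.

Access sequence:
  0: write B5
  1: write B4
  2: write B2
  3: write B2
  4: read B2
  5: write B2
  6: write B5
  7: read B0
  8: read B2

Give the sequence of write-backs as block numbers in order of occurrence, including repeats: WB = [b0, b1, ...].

WB = [4, 2]

0: W B5 -> L1 miss  d=D]
1: W B4 -> L0 miss  d=D]
2: W B2 -> L0 miss wb->B4  d=D]
3: W B2 -> L0 hit  d=D]
4: R B2 -> L0 hit  d=D]
5: W B2 -> L0 hit  d=D]
6: W B5 -> L1 hit  d=D]
7: R B0 -> L0 miss wb->B2  d=-]
8: R B2 -> L0 miss  d=-]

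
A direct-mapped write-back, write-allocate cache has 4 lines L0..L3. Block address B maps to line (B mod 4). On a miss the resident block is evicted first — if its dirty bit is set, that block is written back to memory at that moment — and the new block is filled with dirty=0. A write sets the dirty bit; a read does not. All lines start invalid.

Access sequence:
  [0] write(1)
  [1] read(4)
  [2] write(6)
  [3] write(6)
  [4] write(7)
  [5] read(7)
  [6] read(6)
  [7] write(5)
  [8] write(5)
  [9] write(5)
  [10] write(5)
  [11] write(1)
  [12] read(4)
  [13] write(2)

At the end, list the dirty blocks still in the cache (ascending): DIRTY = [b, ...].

0: W B1 -> L1 miss  d=D]
1: R B4 -> L0 miss  d=-]
2: W B6 -> L2 miss  d=D]
3: W B6 -> L2 hit  d=D]
4: W B7 -> L3 miss  d=D]
5: R B7 -> L3 hit  d=D]
6: R B6 -> L2 hit  d=D]
7: W B5 -> L1 miss wb->B1  d=D]
8: W B5 -> L1 hit  d=D]
9: W B5 -> L1 hit  d=D]
10: W B5 -> L1 hit  d=D]
11: W B1 -> L1 miss wb->B5  d=D]
12: R B4 -> L0 hit  d=-]
13: W B2 -> L2 miss wb->B6  d=D]

DIRTY = [1, 2, 7]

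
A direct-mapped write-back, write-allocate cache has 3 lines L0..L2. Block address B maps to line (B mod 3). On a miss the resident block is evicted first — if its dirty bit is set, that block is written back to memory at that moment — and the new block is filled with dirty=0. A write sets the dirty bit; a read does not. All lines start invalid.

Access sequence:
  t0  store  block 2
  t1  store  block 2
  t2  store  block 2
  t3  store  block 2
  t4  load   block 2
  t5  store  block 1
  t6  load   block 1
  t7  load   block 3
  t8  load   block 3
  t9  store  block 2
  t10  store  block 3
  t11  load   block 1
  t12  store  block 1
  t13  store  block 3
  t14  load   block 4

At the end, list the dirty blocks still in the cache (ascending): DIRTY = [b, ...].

0: W B2 → L2 miss [D]
1: W B2 → L2 hit [D]
2: W B2 → L2 hit [D]
3: W B2 → L2 hit [D]
4: R B2 → L2 hit [D]
5: W B1 → L1 miss [D]
6: R B1 → L1 hit [D]
7: R B3 → L0 miss [-]
8: R B3 → L0 hit [-]
9: W B2 → L2 hit [D]
10: W B3 → L0 hit [D]
11: R B1 → L1 hit [D]
12: W B1 → L1 hit [D]
13: W B3 → L0 hit [D]
14: R B4 → L1 miss wb→B1 [-]

DIRTY = [2, 3]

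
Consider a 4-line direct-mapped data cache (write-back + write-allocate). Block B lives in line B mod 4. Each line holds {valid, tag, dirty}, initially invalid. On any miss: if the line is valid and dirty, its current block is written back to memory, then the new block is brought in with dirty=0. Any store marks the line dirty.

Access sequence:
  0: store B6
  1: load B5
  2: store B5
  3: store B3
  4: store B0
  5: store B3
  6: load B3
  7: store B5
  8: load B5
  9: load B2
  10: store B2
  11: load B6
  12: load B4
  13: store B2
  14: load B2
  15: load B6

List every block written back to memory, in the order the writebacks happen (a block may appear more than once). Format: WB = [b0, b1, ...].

WB = [6, 2, 0, 2]

0: W B6 → L2 miss [D]
1: R B5 → L1 miss [-]
2: W B5 → L1 hit [D]
3: W B3 → L3 miss [D]
4: W B0 → L0 miss [D]
5: W B3 → L3 hit [D]
6: R B3 → L3 hit [D]
7: W B5 → L1 hit [D]
8: R B5 → L1 hit [D]
9: R B2 → L2 miss wb→B6 [-]
10: W B2 → L2 hit [D]
11: R B6 → L2 miss wb→B2 [-]
12: R B4 → L0 miss wb→B0 [-]
13: W B2 → L2 miss [D]
14: R B2 → L2 hit [D]
15: R B6 → L2 miss wb→B2 [-]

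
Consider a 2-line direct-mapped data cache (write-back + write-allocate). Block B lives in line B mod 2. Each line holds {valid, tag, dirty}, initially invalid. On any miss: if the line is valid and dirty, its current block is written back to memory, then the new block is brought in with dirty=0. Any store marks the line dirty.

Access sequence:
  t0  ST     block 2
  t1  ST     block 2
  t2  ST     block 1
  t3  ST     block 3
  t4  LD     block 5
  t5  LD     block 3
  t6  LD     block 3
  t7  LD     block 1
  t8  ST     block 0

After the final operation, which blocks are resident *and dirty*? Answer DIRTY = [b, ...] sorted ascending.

0: W B2 → L0 miss [D]
1: W B2 → L0 hit [D]
2: W B1 → L1 miss [D]
3: W B3 → L1 miss wb→B1 [D]
4: R B5 → L1 miss wb→B3 [-]
5: R B3 → L1 miss [-]
6: R B3 → L1 hit [-]
7: R B1 → L1 miss [-]
8: W B0 → L0 miss wb→B2 [D]

DIRTY = [0]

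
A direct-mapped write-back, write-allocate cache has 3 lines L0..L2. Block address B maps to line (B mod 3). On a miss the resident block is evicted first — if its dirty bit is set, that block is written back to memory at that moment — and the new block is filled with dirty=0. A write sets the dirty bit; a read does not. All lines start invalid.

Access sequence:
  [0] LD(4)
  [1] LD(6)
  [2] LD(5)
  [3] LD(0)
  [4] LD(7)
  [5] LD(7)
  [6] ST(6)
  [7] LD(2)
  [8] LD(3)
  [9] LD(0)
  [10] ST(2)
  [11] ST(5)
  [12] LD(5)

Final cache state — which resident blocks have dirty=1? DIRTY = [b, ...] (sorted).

0: R B4 → L1 miss [-]
1: R B6 → L0 miss [-]
2: R B5 → L2 miss [-]
3: R B0 → L0 miss [-]
4: R B7 → L1 miss [-]
5: R B7 → L1 hit [-]
6: W B6 → L0 miss [D]
7: R B2 → L2 miss [-]
8: R B3 → L0 miss wb→B6 [-]
9: R B0 → L0 miss [-]
10: W B2 → L2 hit [D]
11: W B5 → L2 miss wb→B2 [D]
12: R B5 → L2 hit [D]

DIRTY = [5]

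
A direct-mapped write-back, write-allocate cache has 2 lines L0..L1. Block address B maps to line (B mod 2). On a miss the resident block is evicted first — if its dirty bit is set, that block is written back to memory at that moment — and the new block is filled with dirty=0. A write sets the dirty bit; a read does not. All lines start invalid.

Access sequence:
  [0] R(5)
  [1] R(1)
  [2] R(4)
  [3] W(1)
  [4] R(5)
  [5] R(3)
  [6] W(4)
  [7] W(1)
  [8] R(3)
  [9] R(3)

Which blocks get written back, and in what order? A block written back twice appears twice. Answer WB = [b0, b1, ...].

0: R B5 -> L1 miss  d=-]
1: R B1 -> L1 miss  d=-]
2: R B4 -> L0 miss  d=-]
3: W B1 -> L1 hit  d=D]
4: R B5 -> L1 miss wb->B1  d=-]
5: R B3 -> L1 miss  d=-]
6: W B4 -> L0 hit  d=D]
7: W B1 -> L1 miss  d=D]
8: R B3 -> L1 miss wb->B1  d=-]
9: R B3 -> L1 hit  d=-]

WB = [1, 1]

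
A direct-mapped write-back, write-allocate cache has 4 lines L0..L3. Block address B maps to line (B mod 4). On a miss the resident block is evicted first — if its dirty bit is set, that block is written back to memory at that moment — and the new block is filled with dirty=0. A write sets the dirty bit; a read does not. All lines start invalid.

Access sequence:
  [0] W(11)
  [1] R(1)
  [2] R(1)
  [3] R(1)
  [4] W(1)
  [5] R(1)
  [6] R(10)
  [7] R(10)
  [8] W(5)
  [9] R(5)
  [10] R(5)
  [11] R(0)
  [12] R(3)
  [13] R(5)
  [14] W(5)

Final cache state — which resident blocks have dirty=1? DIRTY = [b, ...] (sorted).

0: W B11 → L3 miss [D]
1: R B1 → L1 miss [-]
2: R B1 → L1 hit [-]
3: R B1 → L1 hit [-]
4: W B1 → L1 hit [D]
5: R B1 → L1 hit [D]
6: R B10 → L2 miss [-]
7: R B10 → L2 hit [-]
8: W B5 → L1 miss wb→B1 [D]
9: R B5 → L1 hit [D]
10: R B5 → L1 hit [D]
11: R B0 → L0 miss [-]
12: R B3 → L3 miss wb→B11 [-]
13: R B5 → L1 hit [D]
14: W B5 → L1 hit [D]

DIRTY = [5]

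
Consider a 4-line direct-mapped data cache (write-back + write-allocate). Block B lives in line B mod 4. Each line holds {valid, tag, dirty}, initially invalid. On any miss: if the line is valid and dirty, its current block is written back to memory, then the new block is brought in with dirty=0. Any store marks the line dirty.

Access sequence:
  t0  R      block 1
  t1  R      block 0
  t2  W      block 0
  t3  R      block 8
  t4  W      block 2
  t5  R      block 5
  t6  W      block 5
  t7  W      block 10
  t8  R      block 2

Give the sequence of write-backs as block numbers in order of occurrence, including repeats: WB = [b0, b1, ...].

WB = [0, 2, 10]

0: R B1 → L1 miss [-]
1: R B0 → L0 miss [-]
2: W B0 → L0 hit [D]
3: R B8 → L0 miss wb→B0 [-]
4: W B2 → L2 miss [D]
5: R B5 → L1 miss [-]
6: W B5 → L1 hit [D]
7: W B10 → L2 miss wb→B2 [D]
8: R B2 → L2 miss wb→B10 [-]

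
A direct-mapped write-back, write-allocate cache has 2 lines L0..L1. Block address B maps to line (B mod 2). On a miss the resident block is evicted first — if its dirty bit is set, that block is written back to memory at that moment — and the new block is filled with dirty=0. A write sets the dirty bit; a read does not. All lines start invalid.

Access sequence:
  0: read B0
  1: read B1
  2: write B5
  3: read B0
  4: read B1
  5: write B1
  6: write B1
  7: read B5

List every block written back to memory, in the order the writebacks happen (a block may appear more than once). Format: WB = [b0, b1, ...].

0: R B0 -> L0 miss  d=-]
1: R B1 -> L1 miss  d=-]
2: W B5 -> L1 miss  d=D]
3: R B0 -> L0 hit  d=-]
4: R B1 -> L1 miss wb->B5  d=-]
5: W B1 -> L1 hit  d=D]
6: W B1 -> L1 hit  d=D]
7: R B5 -> L1 miss wb->B1  d=-]

WB = [5, 1]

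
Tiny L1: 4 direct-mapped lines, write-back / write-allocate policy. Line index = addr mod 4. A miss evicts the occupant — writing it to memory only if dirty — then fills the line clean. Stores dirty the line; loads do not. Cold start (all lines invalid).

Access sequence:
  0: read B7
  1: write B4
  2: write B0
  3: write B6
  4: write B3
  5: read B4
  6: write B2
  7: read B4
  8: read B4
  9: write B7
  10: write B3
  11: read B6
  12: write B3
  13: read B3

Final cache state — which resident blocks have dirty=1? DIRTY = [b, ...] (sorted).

0: R B7 -> L3 miss  d=-]
1: W B4 -> L0 miss  d=D]
2: W B0 -> L0 miss wb->B4  d=D]
3: W B6 -> L2 miss  d=D]
4: W B3 -> L3 miss  d=D]
5: R B4 -> L0 miss wb->B0  d=-]
6: W B2 -> L2 miss wb->B6  d=D]
7: R B4 -> L0 hit  d=-]
8: R B4 -> L0 hit  d=-]
9: W B7 -> L3 miss wb->B3  d=D]
10: W B3 -> L3 miss wb->B7  d=D]
11: R B6 -> L2 miss wb->B2  d=-]
12: W B3 -> L3 hit  d=D]
13: R B3 -> L3 hit  d=D]

DIRTY = [3]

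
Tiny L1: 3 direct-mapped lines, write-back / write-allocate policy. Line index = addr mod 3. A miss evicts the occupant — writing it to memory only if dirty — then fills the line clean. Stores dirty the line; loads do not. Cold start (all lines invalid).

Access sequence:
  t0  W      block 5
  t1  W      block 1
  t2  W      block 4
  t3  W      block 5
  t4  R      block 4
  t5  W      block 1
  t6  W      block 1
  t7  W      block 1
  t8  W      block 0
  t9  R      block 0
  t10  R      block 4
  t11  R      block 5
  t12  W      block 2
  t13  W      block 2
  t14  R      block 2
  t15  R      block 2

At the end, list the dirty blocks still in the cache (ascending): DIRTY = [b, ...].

0: W B5 -> L2 miss  d=D]
1: W B1 -> L1 miss  d=D]
2: W B4 -> L1 miss wb->B1  d=D]
3: W B5 -> L2 hit  d=D]
4: R B4 -> L1 hit  d=D]
5: W B1 -> L1 miss wb->B4  d=D]
6: W B1 -> L1 hit  d=D]
7: W B1 -> L1 hit  d=D]
8: W B0 -> L0 miss  d=D]
9: R B0 -> L0 hit  d=D]
10: R B4 -> L1 miss wb->B1  d=-]
11: R B5 -> L2 hit  d=D]
12: W B2 -> L2 miss wb->B5  d=D]
13: W B2 -> L2 hit  d=D]
14: R B2 -> L2 hit  d=D]
15: R B2 -> L2 hit  d=D]

DIRTY = [0, 2]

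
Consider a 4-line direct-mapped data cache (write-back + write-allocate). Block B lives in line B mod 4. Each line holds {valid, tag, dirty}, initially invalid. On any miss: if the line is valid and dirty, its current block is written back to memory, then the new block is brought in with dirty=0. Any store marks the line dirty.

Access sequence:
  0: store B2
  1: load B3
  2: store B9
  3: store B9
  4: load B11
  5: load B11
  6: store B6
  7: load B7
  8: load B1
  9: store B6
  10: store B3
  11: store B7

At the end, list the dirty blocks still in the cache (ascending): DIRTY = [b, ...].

DIRTY = [6, 7]

  0 | W B2 → L2 miss [D]
  1 | R B3 → L3 miss [-]
  2 | W B9 → L1 miss [D]
  3 | W B9 → L1 hit [D]
  4 | R B11 → L3 miss [-]
  5 | R B11 → L3 hit [-]
  6 | W B6 → L2 miss wb→B2 [D]
  7 | R B7 → L3 miss [-]
  8 | R B1 → L1 miss wb→B9 [-]
  9 | W B6 → L2 hit [D]
  10 | W B3 → L3 miss [D]
  11 | W B7 → L3 miss wb→B3 [D]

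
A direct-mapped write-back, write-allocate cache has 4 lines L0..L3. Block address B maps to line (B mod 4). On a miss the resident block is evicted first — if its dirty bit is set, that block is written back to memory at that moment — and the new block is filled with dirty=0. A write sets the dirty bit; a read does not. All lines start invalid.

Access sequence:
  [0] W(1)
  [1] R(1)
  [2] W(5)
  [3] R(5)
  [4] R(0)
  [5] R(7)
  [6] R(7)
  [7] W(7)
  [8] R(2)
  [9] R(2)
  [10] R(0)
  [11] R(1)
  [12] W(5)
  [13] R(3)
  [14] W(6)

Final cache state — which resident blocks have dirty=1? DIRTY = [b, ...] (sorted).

DIRTY = [5, 6]

  0 | W B1 → L1 miss [D]
  1 | R B1 → L1 hit [D]
  2 | W B5 → L1 miss wb→B1 [D]
  3 | R B5 → L1 hit [D]
  4 | R B0 → L0 miss [-]
  5 | R B7 → L3 miss [-]
  6 | R B7 → L3 hit [-]
  7 | W B7 → L3 hit [D]
  8 | R B2 → L2 miss [-]
  9 | R B2 → L2 hit [-]
  10 | R B0 → L0 hit [-]
  11 | R B1 → L1 miss wb→B5 [-]
  12 | W B5 → L1 miss [D]
  13 | R B3 → L3 miss wb→B7 [-]
  14 | W B6 → L2 miss [D]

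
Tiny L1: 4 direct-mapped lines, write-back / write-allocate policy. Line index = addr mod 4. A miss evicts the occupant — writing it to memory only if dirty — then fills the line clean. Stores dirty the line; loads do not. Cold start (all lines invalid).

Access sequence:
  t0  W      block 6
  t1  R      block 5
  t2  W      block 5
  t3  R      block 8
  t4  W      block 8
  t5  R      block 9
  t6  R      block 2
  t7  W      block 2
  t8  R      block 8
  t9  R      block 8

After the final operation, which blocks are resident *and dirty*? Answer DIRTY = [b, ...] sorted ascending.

DIRTY = [2, 8]

0: W B6 → L2 miss [D]
1: R B5 → L1 miss [-]
2: W B5 → L1 hit [D]
3: R B8 → L0 miss [-]
4: W B8 → L0 hit [D]
5: R B9 → L1 miss wb→B5 [-]
6: R B2 → L2 miss wb→B6 [-]
7: W B2 → L2 hit [D]
8: R B8 → L0 hit [D]
9: R B8 → L0 hit [D]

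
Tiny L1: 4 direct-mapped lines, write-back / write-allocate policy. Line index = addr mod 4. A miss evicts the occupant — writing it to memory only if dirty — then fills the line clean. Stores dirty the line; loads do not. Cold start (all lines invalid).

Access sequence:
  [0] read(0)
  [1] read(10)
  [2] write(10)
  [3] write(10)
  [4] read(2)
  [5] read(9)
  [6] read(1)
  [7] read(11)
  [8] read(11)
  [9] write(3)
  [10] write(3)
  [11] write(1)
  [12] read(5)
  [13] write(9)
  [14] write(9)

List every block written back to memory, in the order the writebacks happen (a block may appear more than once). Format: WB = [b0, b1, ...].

WB = [10, 1]

0: R B0 → L0 miss [-]
1: R B10 → L2 miss [-]
2: W B10 → L2 hit [D]
3: W B10 → L2 hit [D]
4: R B2 → L2 miss wb→B10 [-]
5: R B9 → L1 miss [-]
6: R B1 → L1 miss [-]
7: R B11 → L3 miss [-]
8: R B11 → L3 hit [-]
9: W B3 → L3 miss [D]
10: W B3 → L3 hit [D]
11: W B1 → L1 hit [D]
12: R B5 → L1 miss wb→B1 [-]
13: W B9 → L1 miss [D]
14: W B9 → L1 hit [D]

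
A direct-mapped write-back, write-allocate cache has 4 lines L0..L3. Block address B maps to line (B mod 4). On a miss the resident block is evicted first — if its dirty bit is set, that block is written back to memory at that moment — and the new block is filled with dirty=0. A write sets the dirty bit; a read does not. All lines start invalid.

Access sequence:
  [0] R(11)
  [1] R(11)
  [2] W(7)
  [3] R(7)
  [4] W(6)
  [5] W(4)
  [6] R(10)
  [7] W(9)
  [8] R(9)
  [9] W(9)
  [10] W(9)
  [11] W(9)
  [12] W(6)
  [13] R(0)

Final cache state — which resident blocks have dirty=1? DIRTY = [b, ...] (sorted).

DIRTY = [6, 7, 9]

  0 | R B11 → L3 miss [-]
  1 | R B11 → L3 hit [-]
  2 | W B7 → L3 miss [D]
  3 | R B7 → L3 hit [D]
  4 | W B6 → L2 miss [D]
  5 | W B4 → L0 miss [D]
  6 | R B10 → L2 miss wb→B6 [-]
  7 | W B9 → L1 miss [D]
  8 | R B9 → L1 hit [D]
  9 | W B9 → L1 hit [D]
  10 | W B9 → L1 hit [D]
  11 | W B9 → L1 hit [D]
  12 | W B6 → L2 miss [D]
  13 | R B0 → L0 miss wb→B4 [-]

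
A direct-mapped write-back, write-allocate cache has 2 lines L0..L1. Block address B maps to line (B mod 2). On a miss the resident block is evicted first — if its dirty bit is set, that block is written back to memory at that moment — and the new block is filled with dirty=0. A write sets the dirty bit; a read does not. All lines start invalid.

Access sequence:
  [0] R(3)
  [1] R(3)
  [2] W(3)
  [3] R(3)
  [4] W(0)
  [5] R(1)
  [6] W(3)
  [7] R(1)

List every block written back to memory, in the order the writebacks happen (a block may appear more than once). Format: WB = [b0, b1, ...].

  0 | R B3 → L1 miss [-]
  1 | R B3 → L1 hit [-]
  2 | W B3 → L1 hit [D]
  3 | R B3 → L1 hit [D]
  4 | W B0 → L0 miss [D]
  5 | R B1 → L1 miss wb→B3 [-]
  6 | W B3 → L1 miss [D]
  7 | R B1 → L1 miss wb→B3 [-]

WB = [3, 3]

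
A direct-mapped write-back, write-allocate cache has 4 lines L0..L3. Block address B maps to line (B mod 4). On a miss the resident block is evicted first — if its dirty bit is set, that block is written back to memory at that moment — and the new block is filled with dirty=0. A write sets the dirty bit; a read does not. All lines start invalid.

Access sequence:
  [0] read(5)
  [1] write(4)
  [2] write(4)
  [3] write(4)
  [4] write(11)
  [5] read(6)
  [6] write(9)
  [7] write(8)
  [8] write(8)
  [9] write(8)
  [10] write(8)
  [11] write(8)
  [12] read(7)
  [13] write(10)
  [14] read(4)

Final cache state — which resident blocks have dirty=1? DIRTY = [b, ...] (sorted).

DIRTY = [9, 10]

0: R B5 → L1 miss [-]
1: W B4 → L0 miss [D]
2: W B4 → L0 hit [D]
3: W B4 → L0 hit [D]
4: W B11 → L3 miss [D]
5: R B6 → L2 miss [-]
6: W B9 → L1 miss [D]
7: W B8 → L0 miss wb→B4 [D]
8: W B8 → L0 hit [D]
9: W B8 → L0 hit [D]
10: W B8 → L0 hit [D]
11: W B8 → L0 hit [D]
12: R B7 → L3 miss wb→B11 [-]
13: W B10 → L2 miss [D]
14: R B4 → L0 miss wb→B8 [-]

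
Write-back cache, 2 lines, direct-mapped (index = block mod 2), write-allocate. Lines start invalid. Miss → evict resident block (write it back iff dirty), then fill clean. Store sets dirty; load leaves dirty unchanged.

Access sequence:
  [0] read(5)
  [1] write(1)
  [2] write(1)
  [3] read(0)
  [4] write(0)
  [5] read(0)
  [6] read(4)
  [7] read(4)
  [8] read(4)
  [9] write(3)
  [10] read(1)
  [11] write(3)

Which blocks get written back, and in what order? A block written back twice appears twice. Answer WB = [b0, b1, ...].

0: R B5 -> L1 miss  d=-]
1: W B1 -> L1 miss  d=D]
2: W B1 -> L1 hit  d=D]
3: R B0 -> L0 miss  d=-]
4: W B0 -> L0 hit  d=D]
5: R B0 -> L0 hit  d=D]
6: R B4 -> L0 miss wb->B0  d=-]
7: R B4 -> L0 hit  d=-]
8: R B4 -> L0 hit  d=-]
9: W B3 -> L1 miss wb->B1  d=D]
10: R B1 -> L1 miss wb->B3  d=-]
11: W B3 -> L1 miss  d=D]

WB = [0, 1, 3]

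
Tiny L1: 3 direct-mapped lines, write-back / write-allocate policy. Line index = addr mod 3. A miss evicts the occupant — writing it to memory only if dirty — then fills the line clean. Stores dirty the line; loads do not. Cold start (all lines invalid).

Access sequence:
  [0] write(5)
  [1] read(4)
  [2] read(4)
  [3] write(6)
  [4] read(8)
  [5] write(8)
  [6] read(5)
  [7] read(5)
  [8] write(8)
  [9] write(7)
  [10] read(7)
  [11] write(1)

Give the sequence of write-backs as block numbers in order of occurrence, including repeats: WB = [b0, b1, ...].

WB = [5, 8, 7]

0: W B5 → L2 miss [D]
1: R B4 → L1 miss [-]
2: R B4 → L1 hit [-]
3: W B6 → L0 miss [D]
4: R B8 → L2 miss wb→B5 [-]
5: W B8 → L2 hit [D]
6: R B5 → L2 miss wb→B8 [-]
7: R B5 → L2 hit [-]
8: W B8 → L2 miss [D]
9: W B7 → L1 miss [D]
10: R B7 → L1 hit [D]
11: W B1 → L1 miss wb→B7 [D]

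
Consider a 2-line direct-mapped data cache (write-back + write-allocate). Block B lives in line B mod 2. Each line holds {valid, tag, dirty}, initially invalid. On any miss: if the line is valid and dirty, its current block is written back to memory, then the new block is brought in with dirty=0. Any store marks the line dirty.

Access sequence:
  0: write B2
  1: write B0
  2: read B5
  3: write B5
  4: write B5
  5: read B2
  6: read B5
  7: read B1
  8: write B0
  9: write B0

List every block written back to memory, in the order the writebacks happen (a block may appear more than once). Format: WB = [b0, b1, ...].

  0 | W B2 → L0 miss [D]
  1 | W B0 → L0 miss wb→B2 [D]
  2 | R B5 → L1 miss [-]
  3 | W B5 → L1 hit [D]
  4 | W B5 → L1 hit [D]
  5 | R B2 → L0 miss wb→B0 [-]
  6 | R B5 → L1 hit [D]
  7 | R B1 → L1 miss wb→B5 [-]
  8 | W B0 → L0 miss [D]
  9 | W B0 → L0 hit [D]

WB = [2, 0, 5]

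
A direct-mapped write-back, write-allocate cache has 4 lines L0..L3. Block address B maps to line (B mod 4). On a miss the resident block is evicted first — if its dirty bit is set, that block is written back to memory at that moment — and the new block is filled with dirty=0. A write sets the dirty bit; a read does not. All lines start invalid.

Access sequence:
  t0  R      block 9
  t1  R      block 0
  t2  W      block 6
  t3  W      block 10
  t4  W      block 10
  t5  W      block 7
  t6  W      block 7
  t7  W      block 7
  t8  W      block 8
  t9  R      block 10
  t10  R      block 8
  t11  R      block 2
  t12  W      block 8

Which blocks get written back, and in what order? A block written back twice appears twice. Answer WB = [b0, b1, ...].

WB = [6, 10]

0: R B9 → L1 miss [-]
1: R B0 → L0 miss [-]
2: W B6 → L2 miss [D]
3: W B10 → L2 miss wb→B6 [D]
4: W B10 → L2 hit [D]
5: W B7 → L3 miss [D]
6: W B7 → L3 hit [D]
7: W B7 → L3 hit [D]
8: W B8 → L0 miss [D]
9: R B10 → L2 hit [D]
10: R B8 → L0 hit [D]
11: R B2 → L2 miss wb→B10 [-]
12: W B8 → L0 hit [D]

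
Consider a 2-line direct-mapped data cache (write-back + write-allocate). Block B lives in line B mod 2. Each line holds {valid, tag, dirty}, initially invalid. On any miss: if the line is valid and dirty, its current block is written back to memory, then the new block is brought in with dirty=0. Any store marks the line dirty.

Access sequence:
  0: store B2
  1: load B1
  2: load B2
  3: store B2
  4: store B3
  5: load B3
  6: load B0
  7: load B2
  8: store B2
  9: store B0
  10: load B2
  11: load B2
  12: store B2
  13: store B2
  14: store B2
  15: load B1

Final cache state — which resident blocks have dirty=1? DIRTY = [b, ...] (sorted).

0: W B2 -> L0 miss  d=D]
1: R B1 -> L1 miss  d=-]
2: R B2 -> L0 hit  d=D]
3: W B2 -> L0 hit  d=D]
4: W B3 -> L1 miss  d=D]
5: R B3 -> L1 hit  d=D]
6: R B0 -> L0 miss wb->B2  d=-]
7: R B2 -> L0 miss  d=-]
8: W B2 -> L0 hit  d=D]
9: W B0 -> L0 miss wb->B2  d=D]
10: R B2 -> L0 miss wb->B0  d=-]
11: R B2 -> L0 hit  d=-]
12: W B2 -> L0 hit  d=D]
13: W B2 -> L0 hit  d=D]
14: W B2 -> L0 hit  d=D]
15: R B1 -> L1 miss wb->B3  d=-]

DIRTY = [2]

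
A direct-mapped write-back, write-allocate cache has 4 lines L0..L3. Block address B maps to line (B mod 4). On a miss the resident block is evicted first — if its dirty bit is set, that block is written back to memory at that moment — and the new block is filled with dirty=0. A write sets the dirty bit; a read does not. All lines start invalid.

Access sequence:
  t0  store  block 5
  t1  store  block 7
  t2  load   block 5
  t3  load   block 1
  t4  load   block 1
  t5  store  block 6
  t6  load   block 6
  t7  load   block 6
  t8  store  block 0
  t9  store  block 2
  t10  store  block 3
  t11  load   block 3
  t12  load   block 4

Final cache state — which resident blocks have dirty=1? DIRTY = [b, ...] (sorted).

DIRTY = [2, 3]

0: W B5 → L1 miss [D]
1: W B7 → L3 miss [D]
2: R B5 → L1 hit [D]
3: R B1 → L1 miss wb→B5 [-]
4: R B1 → L1 hit [-]
5: W B6 → L2 miss [D]
6: R B6 → L2 hit [D]
7: R B6 → L2 hit [D]
8: W B0 → L0 miss [D]
9: W B2 → L2 miss wb→B6 [D]
10: W B3 → L3 miss wb→B7 [D]
11: R B3 → L3 hit [D]
12: R B4 → L0 miss wb→B0 [-]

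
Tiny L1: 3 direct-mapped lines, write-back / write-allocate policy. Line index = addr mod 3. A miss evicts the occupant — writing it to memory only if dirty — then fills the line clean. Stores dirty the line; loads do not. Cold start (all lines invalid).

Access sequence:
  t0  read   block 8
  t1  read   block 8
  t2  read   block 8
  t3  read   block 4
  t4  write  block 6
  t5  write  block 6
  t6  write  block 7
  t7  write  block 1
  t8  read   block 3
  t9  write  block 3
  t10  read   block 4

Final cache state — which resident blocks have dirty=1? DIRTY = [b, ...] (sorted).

0: R B8 -> L2 miss  d=-]
1: R B8 -> L2 hit  d=-]
2: R B8 -> L2 hit  d=-]
3: R B4 -> L1 miss  d=-]
4: W B6 -> L0 miss  d=D]
5: W B6 -> L0 hit  d=D]
6: W B7 -> L1 miss  d=D]
7: W B1 -> L1 miss wb->B7  d=D]
8: R B3 -> L0 miss wb->B6  d=-]
9: W B3 -> L0 hit  d=D]
10: R B4 -> L1 miss wb->B1  d=-]

DIRTY = [3]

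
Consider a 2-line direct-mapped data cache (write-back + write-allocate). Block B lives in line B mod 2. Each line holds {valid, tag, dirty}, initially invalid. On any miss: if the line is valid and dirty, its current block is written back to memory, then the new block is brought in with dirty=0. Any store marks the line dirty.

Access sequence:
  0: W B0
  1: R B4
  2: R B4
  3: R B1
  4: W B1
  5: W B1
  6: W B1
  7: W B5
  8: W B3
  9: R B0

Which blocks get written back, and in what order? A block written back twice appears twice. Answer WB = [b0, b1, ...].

WB = [0, 1, 5]

0: W B0 → L0 miss [D]
1: R B4 → L0 miss wb→B0 [-]
2: R B4 → L0 hit [-]
3: R B1 → L1 miss [-]
4: W B1 → L1 hit [D]
5: W B1 → L1 hit [D]
6: W B1 → L1 hit [D]
7: W B5 → L1 miss wb→B1 [D]
8: W B3 → L1 miss wb→B5 [D]
9: R B0 → L0 miss [-]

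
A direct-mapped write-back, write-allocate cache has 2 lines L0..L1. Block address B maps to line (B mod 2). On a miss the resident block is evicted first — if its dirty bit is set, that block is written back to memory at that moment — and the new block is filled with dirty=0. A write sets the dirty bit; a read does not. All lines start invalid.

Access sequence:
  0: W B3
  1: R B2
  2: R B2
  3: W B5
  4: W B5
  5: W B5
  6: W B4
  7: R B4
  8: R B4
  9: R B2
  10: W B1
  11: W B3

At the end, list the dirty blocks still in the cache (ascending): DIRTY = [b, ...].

0: W B3 → L1 miss [D]
1: R B2 → L0 miss [-]
2: R B2 → L0 hit [-]
3: W B5 → L1 miss wb→B3 [D]
4: W B5 → L1 hit [D]
5: W B5 → L1 hit [D]
6: W B4 → L0 miss [D]
7: R B4 → L0 hit [D]
8: R B4 → L0 hit [D]
9: R B2 → L0 miss wb→B4 [-]
10: W B1 → L1 miss wb→B5 [D]
11: W B3 → L1 miss wb→B1 [D]

DIRTY = [3]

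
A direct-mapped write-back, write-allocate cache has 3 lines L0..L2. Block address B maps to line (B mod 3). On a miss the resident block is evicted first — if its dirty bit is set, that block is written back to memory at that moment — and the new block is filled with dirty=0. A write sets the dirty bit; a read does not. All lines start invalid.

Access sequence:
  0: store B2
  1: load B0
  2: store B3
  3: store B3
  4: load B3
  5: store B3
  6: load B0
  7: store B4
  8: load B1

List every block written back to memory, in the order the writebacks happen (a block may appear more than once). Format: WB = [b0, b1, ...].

  0 | W B2 → L2 miss [D]
  1 | R B0 → L0 miss [-]
  2 | W B3 → L0 miss [D]
  3 | W B3 → L0 hit [D]
  4 | R B3 → L0 hit [D]
  5 | W B3 → L0 hit [D]
  6 | R B0 → L0 miss wb→B3 [-]
  7 | W B4 → L1 miss [D]
  8 | R B1 → L1 miss wb→B4 [-]

WB = [3, 4]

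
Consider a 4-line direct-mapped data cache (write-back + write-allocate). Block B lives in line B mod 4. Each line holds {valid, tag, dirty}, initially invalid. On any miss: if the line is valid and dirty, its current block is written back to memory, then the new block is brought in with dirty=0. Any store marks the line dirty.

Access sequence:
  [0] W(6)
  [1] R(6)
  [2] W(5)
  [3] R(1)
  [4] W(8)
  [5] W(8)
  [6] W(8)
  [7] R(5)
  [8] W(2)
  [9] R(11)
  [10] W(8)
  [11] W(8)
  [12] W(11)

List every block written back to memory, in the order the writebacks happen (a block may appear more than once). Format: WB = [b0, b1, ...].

WB = [5, 6]

0: W B6 → L2 miss [D]
1: R B6 → L2 hit [D]
2: W B5 → L1 miss [D]
3: R B1 → L1 miss wb→B5 [-]
4: W B8 → L0 miss [D]
5: W B8 → L0 hit [D]
6: W B8 → L0 hit [D]
7: R B5 → L1 miss [-]
8: W B2 → L2 miss wb→B6 [D]
9: R B11 → L3 miss [-]
10: W B8 → L0 hit [D]
11: W B8 → L0 hit [D]
12: W B11 → L3 hit [D]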